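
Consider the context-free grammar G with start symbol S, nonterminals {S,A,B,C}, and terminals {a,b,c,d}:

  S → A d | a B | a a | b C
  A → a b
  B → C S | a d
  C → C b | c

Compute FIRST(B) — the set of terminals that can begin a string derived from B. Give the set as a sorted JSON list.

FIRST iteration:
round 1:
  A via A→a b: +{a}
  B via B→a d: +{a}
  C via C→c: +{c}
  S via S→A d: +{a}
  S via S→b C: +{b}
  FIRST[S]={a,b}  FIRST[A]={a}  FIRST[B]={a}  FIRST[C]={c}
round 2:
  B via B→C S: +{c}
  FIRST[S]={a,b}  FIRST[A]={a}  FIRST[B]={a,c}  FIRST[C]={c}
round 3: (stable)
  FIRST[S]={a,b}  FIRST[A]={a}  FIRST[B]={a,c}  FIRST[C]={c}

FIRST(B) = ["a", "c"]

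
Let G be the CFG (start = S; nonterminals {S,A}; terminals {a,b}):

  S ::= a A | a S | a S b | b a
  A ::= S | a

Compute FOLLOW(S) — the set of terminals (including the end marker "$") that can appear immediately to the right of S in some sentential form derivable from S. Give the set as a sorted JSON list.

FIRST iteration:
[1]
  A via A→a: +{a}
  S via S→a A: +{a}
  S via S→b a: +{b}
  S: {a,b}  A: {a}
[2]
  A via A→S: +{b}
  S: {a,b}  A: {a,b}
[3] (no change)
  S: {a,b}  A: {a,b}

Compute FOLLOW by fixpoint:
initialize: $ ∈ FOLLOW(S)
iter 1:
  S→a A: FOLLOW(A) ⊇ FOLLOW(S) ⊇ {$}; new: +{$}
  S→a S b: FOLLOW(S) ⊇ FIRST(b) = {b}; new: +{b}
  FOLLOW[S]={$,b}  FOLLOW[A]={$}
iter 2:
  S→a A: FOLLOW(A) ⊇ FOLLOW(S) ⊇ {$,b}; new: +{b}
  FOLLOW[S]={$,b}  FOLLOW[A]={$,b}
iter 3: done
  FOLLOW[S]={$,b}  FOLLOW[A]={$,b}

FOLLOW(S) = ["$", "b"]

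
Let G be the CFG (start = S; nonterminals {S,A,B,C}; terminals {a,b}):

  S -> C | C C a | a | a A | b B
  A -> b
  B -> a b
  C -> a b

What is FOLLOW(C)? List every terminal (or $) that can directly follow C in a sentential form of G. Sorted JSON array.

Compute FIRST by fixpoint:
iter 1:
  A via A→b: +{b}
  B via B→a b: +{a}
  C via C→a b: +{a}
  S via S→C: +{a}
  S via S→b B: +{b}
  FIRST[S]={a,b}  FIRST[A]={b}  FIRST[B]={a}  FIRST[C]={a}
iter 2: — fixpoint
  FIRST[S]={a,b}  FIRST[A]={b}  FIRST[B]={a}  FIRST[C]={a}

Compute FOLLOW by fixpoint:
FOLLOW(S) := {$}
[1]
  S→C: FOLLOW(C) ⊇ FOLLOW(S) ⊇ {$}; new: +{$}
  S→C C a: FOLLOW(C) ⊇ FIRST(C) = {a}; new: +{a}
  S→a A: FOLLOW(A) ⊇ FOLLOW(S) ⊇ {$}; new: +{$}
  S→b B: FOLLOW(B) ⊇ FOLLOW(S) ⊇ {$}; new: +{$}
  FOLLOW(S)={$}  FOLLOW(A)={$}  FOLLOW(B)={$}  FOLLOW(C)={$,a}
[2] (stable)
  FOLLOW(S)={$}  FOLLOW(A)={$}  FOLLOW(B)={$}  FOLLOW(C)={$,a}

FOLLOW(C) = ["$", "a"]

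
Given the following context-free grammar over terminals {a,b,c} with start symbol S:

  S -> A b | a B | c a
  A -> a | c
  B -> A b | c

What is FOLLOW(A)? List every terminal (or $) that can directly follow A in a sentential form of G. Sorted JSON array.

FIRST iteration:
pass 1:
  A via A→a: +{a}
  A via A→c: +{c}
  B via B→A b: +{a,c}
  S via S→A b: +{a,c}
  FIRST[S]={a,c}  FIRST[A]={a,c}  FIRST[B]={a,c}
pass 2: (no change)
  FIRST[S]={a,c}  FIRST[A]={a,c}  FIRST[B]={a,c}

FOLLOW sets:
FOLLOW(S) := {$}
round 1:
  B→A b: FOLLOW(A) ⊇ FIRST(b) = {b}; new: +{b}
  S→a B: FOLLOW(B) ⊇ FOLLOW(S) ⊇ {$}; new: +{$}
  FOLLOW[S]={$}  FOLLOW[A]={b}  FOLLOW[B]={$}
round 2: done
  FOLLOW[S]={$}  FOLLOW[A]={b}  FOLLOW[B]={$}

FOLLOW(A) = ["b"]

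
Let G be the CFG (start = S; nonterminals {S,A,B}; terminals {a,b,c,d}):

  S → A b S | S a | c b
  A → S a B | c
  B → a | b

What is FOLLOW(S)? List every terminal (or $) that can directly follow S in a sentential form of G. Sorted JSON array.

Compute FIRST by fixpoint:
round 1:
  A via A→c: +{c}
  B via B→a: +{a}
  B via B→b: +{b}
  S via S→A b S: +{c}
  FIRST(S)={c}  FIRST(A)={c}  FIRST(B)={a,b}
round 2: (no change)
  FIRST(S)={c}  FIRST(A)={c}  FIRST(B)={a,b}

FOLLOW iteration:
FOLLOW(S) := {$}
iter 1:
  A→S a B: FOLLOW(S) ⊇ FIRST(a) = {a}; new: +{a}
  S→A b S: FOLLOW(A) ⊇ FIRST(b) = {b}; new: +{b}
  S: {$,a}  A: {b}  B: {}
iter 2:
  A→S a B: FOLLOW(B) ⊇ FOLLOW(A) ⊇ {b}; new: +{b}
  S: {$,a}  A: {b}  B: {b}
iter 3: done
  S: {$,a}  A: {b}  B: {b}

FOLLOW(S) = ["$", "a"]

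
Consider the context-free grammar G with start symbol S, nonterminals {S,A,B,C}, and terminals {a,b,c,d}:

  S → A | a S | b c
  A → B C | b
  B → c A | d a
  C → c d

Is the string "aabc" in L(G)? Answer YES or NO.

Convert to CNF:
  S -> B C | T2 S | T3 T0 | b
  A -> B C | b
  B -> T0 A | T1 T2
  C -> T0 T1
  T0 -> c
  T1 -> d
  T2 -> a
  T3 -> b

Fill CYK table bottom-up:
  T[0,0] 'a' = {T2}  orig:{}
  T[1,1] 'a' = {T2}  orig:{}
  T[2,2] 'b' = {A,S,T3}  orig:{A,S}
  T[3,3] 'c' = {T0}  orig:{}
  T[0,1] 'aa' = ∅
  T[1,2] 'ab' = {S}
  T[2,3] 'bc' = {S}
  T[0,2] 'aab' = {S}
  T[1,3] 'abc' = {S}
  T[0,3] 'aabc' = {S}

S ∈ T[0,3] ⇒ YES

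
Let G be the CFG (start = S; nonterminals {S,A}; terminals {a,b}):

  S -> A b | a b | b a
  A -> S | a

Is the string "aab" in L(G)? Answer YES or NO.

CNF form of G:
  S -> A T0 | T0 T1 | T1 T0
  A -> A T0 | T0 T1 | T1 T0 | a
  T0 -> b
  T1 -> a

CYK fill:
  [0..0]={A,T1}  "a"  orig:{A}
  [1..1]={A,T1}  "a"  orig:{A}
  [2..2]={T0}  "b"  orig:{}
  [0..1]=∅  "aa"
  [1..2]={A,S}  "ab"
  [0..2]=∅  "aab"

S ∉ T[0,2] ⇒ NO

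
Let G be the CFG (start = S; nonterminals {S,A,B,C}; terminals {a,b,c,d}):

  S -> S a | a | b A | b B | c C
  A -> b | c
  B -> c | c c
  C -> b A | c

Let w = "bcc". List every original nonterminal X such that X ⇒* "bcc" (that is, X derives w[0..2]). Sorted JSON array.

CNF form of G:
  S -> S T2 | T0 C | T1 A | T1 B | a
  A -> b | c
  B -> T0 T0 | c
  C -> T1 A | c
  T0 -> c
  T1 -> b
  T2 -> a

CYK table (by increasing span), restricted to cells inside w[0..2]:
  [0..0]={A,T1}  "b"  orig:{A}
  [1..1]={A,B,C,T0}  "c"  orig:{A,B,C}
  [2..2]={A,B,C,T0}  "c"  orig:{A,B,C}
  [0..1]={C,S}  "bc"
  [1..2]={B,S}  "cc"
  [0..2]={S}  "bcc"

Original NTs in T[0,2] deriving "bcc": ["S"]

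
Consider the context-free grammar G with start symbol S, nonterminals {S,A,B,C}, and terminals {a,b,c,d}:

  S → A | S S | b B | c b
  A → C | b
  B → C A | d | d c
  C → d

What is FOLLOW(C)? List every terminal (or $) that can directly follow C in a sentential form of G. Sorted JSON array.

FIRST sets, iterate to fixpoint:
[1]
  A via A→b: +{b}
  B via B→d: +{d}
  C via C→d: +{d}
  S via S→A: +{b}
  S via S→c b: +{c}
  S: {b,c}  A: {b}  B: {d}  C: {d}
[2]
  A via A→C: +{d}
  S via S→A: +{d}
  S: {b,c,d}  A: {b,d}  B: {d}  C: {d}
[3] (no change)
  S: {b,c,d}  A: {b,d}  B: {d}  C: {d}

FOLLOW iteration:
initialize: $ ∈ FOLLOW(S)
pass 1:
  B→C A: FOLLOW(C) ⊇ FIRST(A) = {b,d}; new: +{b,d}
  S→A: FOLLOW(A) ⊇ FOLLOW(S) ⊇ {$}; new: +{$}
  S→S S: FOLLOW(S) ⊇ FIRST(S) = {b,c,d}; new: +{b,c,d}
  S→b B: FOLLOW(B) ⊇ FOLLOW(S) ⊇ {$,b,c,d}; new: +{$,b,c,d}
  FOLLOW[S]={$,b,c,d}  FOLLOW[A]={$}  FOLLOW[B]={$,b,c,d}  FOLLOW[C]={b,d}
pass 2:
  A→C: FOLLOW(C) ⊇ FOLLOW(A) ⊇ {$}; new: +{$}
  B→C A: FOLLOW(A) ⊇ FOLLOW(B) ⊇ {$,b,c,d}; new: +{b,c,d}
  FOLLOW[S]={$,b,c,d}  FOLLOW[A]={$,b,c,d}  FOLLOW[B]={$,b,c,d}  FOLLOW[C]={$,b,d}
pass 3:
  A→C: FOLLOW(C) ⊇ FOLLOW(A) ⊇ {$,b,c,d}; new: +{c}
  FOLLOW[S]={$,b,c,d}  FOLLOW[A]={$,b,c,d}  FOLLOW[B]={$,b,c,d}  FOLLOW[C]={$,b,c,d}
pass 4: — fixpoint
  FOLLOW[S]={$,b,c,d}  FOLLOW[A]={$,b,c,d}  FOLLOW[B]={$,b,c,d}  FOLLOW[C]={$,b,c,d}

FOLLOW(C) = ["$", "b", "c", "d"]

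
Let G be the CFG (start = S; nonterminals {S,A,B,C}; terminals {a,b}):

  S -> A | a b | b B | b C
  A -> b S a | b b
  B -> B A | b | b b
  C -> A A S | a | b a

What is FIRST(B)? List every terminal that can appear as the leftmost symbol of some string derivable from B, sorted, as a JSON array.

FIRST sets, iterate to fixpoint:
[1]
  A via A→b S a: +{b}
  B via B→b: +{b}
  C via C→A A S: +{b}
  C via C→a: +{a}
  S via S→A: +{b}
  S via S→a b: +{a}
  S: {a,b}  A: {b}  B: {b}  C: {a,b}
[2] (stable)
  S: {a,b}  A: {b}  B: {b}  C: {a,b}

FIRST(B) = ["b"]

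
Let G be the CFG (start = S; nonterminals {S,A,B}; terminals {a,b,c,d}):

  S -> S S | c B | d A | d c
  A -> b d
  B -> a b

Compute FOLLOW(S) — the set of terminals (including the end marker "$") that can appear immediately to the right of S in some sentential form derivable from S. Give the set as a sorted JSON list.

Compute FIRST by fixpoint:
pass 1:
  A via A→b d: +{b}
  B via B→a b: +{a}
  S via S→c B: +{c}
  S via S→d A: +{d}
  FIRST[S]={c,d}  FIRST[A]={b}  FIRST[B]={a}
pass 2: (no change)
  FIRST[S]={c,d}  FIRST[A]={b}  FIRST[B]={a}

Compute FOLLOW by fixpoint:
FOLLOW(S) := {$}
round 1:
  S→S S: FOLLOW(S) ⊇ FIRST(S) = {c,d}; new: +{c,d}
  S→c B: FOLLOW(B) ⊇ FOLLOW(S) ⊇ {$,c,d}; new: +{$,c,d}
  S→d A: FOLLOW(A) ⊇ FOLLOW(S) ⊇ {$,c,d}; new: +{$,c,d}
  S: {$,c,d}  A: {$,c,d}  B: {$,c,d}
round 2: — fixpoint
  S: {$,c,d}  A: {$,c,d}  B: {$,c,d}

FOLLOW(S) = ["$", "c", "d"]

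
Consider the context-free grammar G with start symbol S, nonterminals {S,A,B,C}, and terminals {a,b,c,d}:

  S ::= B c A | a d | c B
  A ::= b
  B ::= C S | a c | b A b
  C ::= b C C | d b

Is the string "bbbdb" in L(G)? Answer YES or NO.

CNF form of G:
  S -> B X6 | T0 T3 | T1 B
  A -> b
  B -> C S | T0 T1 | T2 X4
  C -> T2 X5 | T3 T2
  T0 -> a
  T1 -> c
  T2 -> b
  T3 -> d
  X4 -> A T2
  X5 -> C C
  X6 -> T1 A

Fill CYK table bottom-up:
  T[0,0] 'b' = {A,T2}  orig:{A}
  T[1,1] 'b' = {A,T2}  orig:{A}
  T[2,2] 'b' = {A,T2}  orig:{A}
  T[3,3] 'd' = {T3}  orig:{}
  T[4,4] 'b' = {A,T2}  orig:{A}
  T[0,1] 'bb' = {X4}  orig:{}
  T[1,2] 'bb' = {X4}  orig:{}
  T[2,3] 'bd' = ∅
  T[3,4] 'db' = {C}
  T[0,2] 'bbb' = {B}
  T[1,3] 'bbd' = ∅
  T[2,4] 'bdb' = ∅
  T[0,3] 'bbbd' = ∅
  T[1,4] 'bbdb' = ∅
  T[0,4] 'bbbdb' = ∅

S ∉ T[0,4] ⇒ NO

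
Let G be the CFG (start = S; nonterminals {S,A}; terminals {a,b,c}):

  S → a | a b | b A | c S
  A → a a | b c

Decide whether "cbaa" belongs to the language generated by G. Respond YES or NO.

Convert to CNF:
  S -> T0 T1 | T1 A | T2 S | a
  A -> T0 T0 | T1 T2
  T0 -> a
  T1 -> b
  T2 -> c

CYK table (by increasing span):
  [0..0]={T2}  "c"  orig:{}
  [1..1]={T1}  "b"  orig:{}
  [2..2]={S,T0}  "a"  orig:{S}
  [3..3]={S,T0}  "a"  orig:{S}
  [0..1]=∅  "cb"
  [1..2]=∅  "ba"
  [2..3]={A}  "aa"
  [0..2]=∅  "cba"
  [1..3]={S}  "baa"
  [0..3]={S}  "cbaa"

S ∈ T[0,3] ⇒ YES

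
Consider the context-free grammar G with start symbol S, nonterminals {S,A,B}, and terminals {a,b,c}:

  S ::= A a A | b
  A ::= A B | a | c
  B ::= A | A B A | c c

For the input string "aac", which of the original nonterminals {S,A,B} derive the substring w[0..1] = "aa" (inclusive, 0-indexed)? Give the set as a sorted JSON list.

Convert to CNF:
  S -> A X3 | b
  A -> A B | a | c
  B -> A B | A X2 | T0 T0 | a | c
  T0 -> c
  T1 -> a
  X2 -> B A
  X3 -> T1 A

CYK table (by increasing span) (cells [i..j] with 0 ≤ i ≤ j ≤ 1 only):
  T[0,0] 'a' = {A,B,T1}  orig:{A,B}
  T[1,1] 'a' = {A,B,T1}  orig:{A,B}
  T[0,1] 'aa' = {A,B,X2,X3}  orig:{A,B}

Original NTs in T[0,1] deriving "aa": ["A", "B"]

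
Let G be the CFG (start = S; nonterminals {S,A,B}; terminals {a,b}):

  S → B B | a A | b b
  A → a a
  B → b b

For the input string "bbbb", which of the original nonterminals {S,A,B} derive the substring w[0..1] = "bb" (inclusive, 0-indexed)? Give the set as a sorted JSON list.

CNF form of G:
  S -> B B | T0 A | T1 T1
  A -> T0 T0
  B -> T1 T1
  T0 -> a
  T1 -> b

Fill CYK table bottom-up — only the sub-triangle for w[0..1]:
  cell(0,0) b: {T1}  orig:{}
  cell(1,1) b: {T1}  orig:{}
  cell(0,1) bb: {B,S}

Original NTs in T[0,1] deriving "bb": ["B", "S"]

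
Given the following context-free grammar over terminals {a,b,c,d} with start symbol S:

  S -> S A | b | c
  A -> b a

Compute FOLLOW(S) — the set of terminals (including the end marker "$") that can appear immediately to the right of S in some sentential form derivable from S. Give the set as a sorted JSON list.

FIRST iteration:
pass 1:
  A via A→b a: +{b}
  S via S→b: +{b}
  S via S→c: +{c}
  FIRST(S)={b,c}  FIRST(A)={b}
pass 2: — fixpoint
  FIRST(S)={b,c}  FIRST(A)={b}

FOLLOW sets:
seed FOLLOW(S) with $
pass 1:
  S→S A: FOLLOW(S) ⊇ FIRST(A) = {b}; new: +{b}
  S→S A: FOLLOW(A) ⊇ FOLLOW(S) ⊇ {$,b}; new: +{$,b}
  FOLLOW[S]={$,b}  FOLLOW[A]={$,b}
pass 2: (no change)
  FOLLOW[S]={$,b}  FOLLOW[A]={$,b}

FOLLOW(S) = ["$", "b"]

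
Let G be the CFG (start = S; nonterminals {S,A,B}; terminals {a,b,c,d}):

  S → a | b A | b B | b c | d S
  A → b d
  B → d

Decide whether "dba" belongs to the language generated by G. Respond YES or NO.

Convert to CNF:
  S -> T0 A | T0 B | T0 T2 | T1 S | a
  A -> T0 T1
  B -> d
  T0 -> b
  T1 -> d
  T2 -> c

CYK table (by increasing span):
  [0..0]={B,T1}  "d"  orig:{B}
  [1..1]={T0}  "b"  orig:{}
  [2..2]={S}  "a"
  [0..1]=∅  "db"
  [1..2]=∅  "ba"
  [0..2]=∅  "dba"

S ∉ T[0,2] ⇒ NO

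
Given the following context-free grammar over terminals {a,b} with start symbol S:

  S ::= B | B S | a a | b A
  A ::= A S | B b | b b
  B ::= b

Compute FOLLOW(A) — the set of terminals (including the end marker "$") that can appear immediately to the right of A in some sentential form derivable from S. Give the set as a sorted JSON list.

Compute FIRST by fixpoint:
[1]
  A via A→b b: +{b}
  B via B→b: +{b}
  S via S→B: +{b}
  S via S→a a: +{a}
  FIRST[S]={a,b}  FIRST[A]={b}  FIRST[B]={b}
[2] (stable)
  FIRST[S]={a,b}  FIRST[A]={b}  FIRST[B]={b}

Compute FOLLOW by fixpoint:
initialize: $ ∈ FOLLOW(S)
[1]
  A→A S: FOLLOW(A) ⊇ FIRST(S) = {a,b}; new: +{a,b}
  A→A S: FOLLOW(S) ⊇ FOLLOW(A) ⊇ {a,b}; new: +{a,b}
  A→B b: FOLLOW(B) ⊇ FIRST(b) = {b}; new: +{b}
  S→B: FOLLOW(B) ⊇ FOLLOW(S) ⊇ {$,a,b}; new: +{$,a}
  S→b A: FOLLOW(A) ⊇ FOLLOW(S) ⊇ {$,a,b}; new: +{$}
  FOLLOW(S)={$,a,b}  FOLLOW(A)={$,a,b}  FOLLOW(B)={$,a,b}
[2] (no change)
  FOLLOW(S)={$,a,b}  FOLLOW(A)={$,a,b}  FOLLOW(B)={$,a,b}

FOLLOW(A) = ["$", "a", "b"]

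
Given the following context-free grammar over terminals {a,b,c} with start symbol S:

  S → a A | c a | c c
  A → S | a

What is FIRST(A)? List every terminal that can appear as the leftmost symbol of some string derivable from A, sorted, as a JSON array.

FIRST sets, iterate to fixpoint:
pass 1:
  A via A→a: +{a}
  S via S→a A: +{a}
  S via S→c a: +{c}
  FIRST(S)={a,c}  FIRST(A)={a}
pass 2:
  A via A→S: +{c}
  FIRST(S)={a,c}  FIRST(A)={a,c}
pass 3: done
  FIRST(S)={a,c}  FIRST(A)={a,c}

FIRST(A) = ["a", "c"]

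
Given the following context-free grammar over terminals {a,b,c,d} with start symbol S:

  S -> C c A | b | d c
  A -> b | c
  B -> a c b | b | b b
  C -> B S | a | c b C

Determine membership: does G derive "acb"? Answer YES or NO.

CNF form of G:
  S -> C X6 | T3 T1 | b
  A -> b | c
  B -> T0 X4 | T2 T2 | b
  C -> B S | T1 X5 | a
  T0 -> a
  T1 -> c
  T2 -> b
  T3 -> d
  X4 -> T1 T2
  X5 -> T2 C
  X6 -> T1 A

Fill CYK table bottom-up:
  cell(0,0) a: {C,T0}  orig:{C}
  cell(1,1) c: {A,T1}  orig:{A}
  cell(2,2) b: {A,B,S,T2}  orig:{A,B,S}
  cell(0,1) ac: ∅
  cell(1,2) cb: {X4,X6}  orig:{}
  cell(0,2) acb: {B,S}

S ∈ T[0,2] ⇒ YES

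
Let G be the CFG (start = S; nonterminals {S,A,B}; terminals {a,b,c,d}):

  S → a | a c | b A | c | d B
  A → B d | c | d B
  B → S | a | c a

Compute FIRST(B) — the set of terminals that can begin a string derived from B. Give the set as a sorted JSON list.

Compute FIRST by fixpoint:
[1]
  A via A→c: +{c}
  A via A→d B: +{d}
  B via B→a: +{a}
  B via B→c a: +{c}
  S via S→a: +{a}
  S via S→b A: +{b}
  S via S→c: +{c}
  S via S→d B: +{d}
  FIRST(S)={a,b,c,d}  FIRST(A)={c,d}  FIRST(B)={a,c}
[2]
  A via A→B d: +{a}
  B via B→S: +{b,d}
  FIRST(S)={a,b,c,d}  FIRST(A)={a,c,d}  FIRST(B)={a,b,c,d}
[3]
  A via A→B d: +{b}
  FIRST(S)={a,b,c,d}  FIRST(A)={a,b,c,d}  FIRST(B)={a,b,c,d}
[4] (stable)
  FIRST(S)={a,b,c,d}  FIRST(A)={a,b,c,d}  FIRST(B)={a,b,c,d}

FIRST(B) = ["a", "b", "c", "d"]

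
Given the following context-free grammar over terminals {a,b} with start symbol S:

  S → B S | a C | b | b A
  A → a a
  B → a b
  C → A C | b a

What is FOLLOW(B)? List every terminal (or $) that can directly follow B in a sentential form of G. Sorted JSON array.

Compute FIRST by fixpoint:
[1]
  A via A→a a: +{a}
  B via B→a b: +{a}
  C via C→A C: +{a}
  C via C→b a: +{b}
  S via S→B S: +{a}
  S via S→b: +{b}
  FIRST[S]={a,b}  FIRST[A]={a}  FIRST[B]={a}  FIRST[C]={a,b}
[2] (stable)
  FIRST[S]={a,b}  FIRST[A]={a}  FIRST[B]={a}  FIRST[C]={a,b}

FOLLOW sets:
FOLLOW(S) := {$}
round 1:
  C→A C: FOLLOW(A) ⊇ FIRST(C) = {a,b}; new: +{a,b}
  S→B S: FOLLOW(B) ⊇ FIRST(S) = {a,b}; new: +{a,b}
  S→a C: FOLLOW(C) ⊇ FOLLOW(S) ⊇ {$}; new: +{$}
  S→b A: FOLLOW(A) ⊇ FOLLOW(S) ⊇ {$}; new: +{$}
  FOLLOW[S]={$}  FOLLOW[A]={$,a,b}  FOLLOW[B]={a,b}  FOLLOW[C]={$}
round 2: (no change)
  FOLLOW[S]={$}  FOLLOW[A]={$,a,b}  FOLLOW[B]={a,b}  FOLLOW[C]={$}

FOLLOW(B) = ["a", "b"]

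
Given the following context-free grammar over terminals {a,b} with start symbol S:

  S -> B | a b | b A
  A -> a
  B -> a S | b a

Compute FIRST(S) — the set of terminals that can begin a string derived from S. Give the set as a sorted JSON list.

Compute FIRST by fixpoint:
[1]
  A via A→a: +{a}
  B via B→a S: +{a}
  B via B→b a: +{b}
  S via S→B: +{a,b}
  S: {a,b}  A: {a}  B: {a,b}
[2] (no change)
  S: {a,b}  A: {a}  B: {a,b}

FIRST(S) = ["a", "b"]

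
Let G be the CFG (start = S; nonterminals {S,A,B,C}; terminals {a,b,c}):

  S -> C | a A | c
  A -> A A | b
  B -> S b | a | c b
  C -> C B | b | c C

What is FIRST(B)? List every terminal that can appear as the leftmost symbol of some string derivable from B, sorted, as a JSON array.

Compute FIRST by fixpoint:
pass 1:
  A via A→b: +{b}
  B via B→a: +{a}
  B via B→c b: +{c}
  C via C→b: +{b}
  C via C→c C: +{c}
  S via S→C: +{b,c}
  S via S→a A: +{a}
  FIRST(S)={a,b,c}  FIRST(A)={b}  FIRST(B)={a,c}  FIRST(C)={b,c}
pass 2:
  B via B→S b: +{b}
  FIRST(S)={a,b,c}  FIRST(A)={b}  FIRST(B)={a,b,c}  FIRST(C)={b,c}
pass 3: (stable)
  FIRST(S)={a,b,c}  FIRST(A)={b}  FIRST(B)={a,b,c}  FIRST(C)={b,c}

FIRST(B) = ["a", "b", "c"]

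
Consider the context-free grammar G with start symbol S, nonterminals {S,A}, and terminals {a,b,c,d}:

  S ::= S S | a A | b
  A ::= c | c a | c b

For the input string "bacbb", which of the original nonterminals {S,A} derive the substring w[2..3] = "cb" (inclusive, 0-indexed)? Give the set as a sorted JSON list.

CNF form of G:
  S -> S S | T1 A | b
  A -> T0 T1 | T0 T2 | c
  T0 -> c
  T1 -> a
  T2 -> b

Fill CYK table bottom-up, restricted to cells inside w[2..3]:
  T[2,2] 'c' = {A,T0}  orig:{A}
  T[3,3] 'b' = {S,T2}  orig:{S}
  T[2,3] 'cb' = {A}

Original NTs in T[2,3] deriving "cb": ["A"]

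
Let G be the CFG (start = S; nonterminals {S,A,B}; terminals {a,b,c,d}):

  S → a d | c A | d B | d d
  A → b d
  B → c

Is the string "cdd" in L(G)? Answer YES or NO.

CNF form of G:
  S -> T1 B | T1 T1 | T2 T1 | T3 A
  A -> T0 T1
  B -> c
  T0 -> b
  T1 -> d
  T2 -> a
  T3 -> c

CYK fill:
  T[0,0] 'c' = {B,T3}  orig:{B}
  T[1,1] 'd' = {T1}  orig:{}
  T[2,2] 'd' = {T1}  orig:{}
  T[0,1] 'cd' = ∅
  T[1,2] 'dd' = {S}
  T[0,2] 'cdd' = ∅

S ∉ T[0,2] ⇒ NO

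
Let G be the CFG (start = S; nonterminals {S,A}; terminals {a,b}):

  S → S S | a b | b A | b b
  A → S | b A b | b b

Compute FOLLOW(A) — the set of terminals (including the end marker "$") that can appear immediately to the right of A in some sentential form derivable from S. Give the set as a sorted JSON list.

FIRST iteration:
round 1:
  A via A→b A b: +{b}
  S via S→a b: +{a}
  S via S→b A: +{b}
  FIRST(S)={a,b}  FIRST(A)={b}
round 2:
  A via A→S: +{a}
  FIRST(S)={a,b}  FIRST(A)={a,b}
round 3: (stable)
  FIRST(S)={a,b}  FIRST(A)={a,b}

FOLLOW sets:
FOLLOW(S) := {$}
pass 1:
  A→b A b: FOLLOW(A) ⊇ FIRST(b) = {b}; new: +{b}
  S→S S: FOLLOW(S) ⊇ FIRST(S) = {a,b}; new: +{a,b}
  S→b A: FOLLOW(A) ⊇ FOLLOW(S) ⊇ {$,a,b}; new: +{$,a}
  FOLLOW(S)={$,a,b}  FOLLOW(A)={$,a,b}
pass 2: (no change)
  FOLLOW(S)={$,a,b}  FOLLOW(A)={$,a,b}

FOLLOW(A) = ["$", "a", "b"]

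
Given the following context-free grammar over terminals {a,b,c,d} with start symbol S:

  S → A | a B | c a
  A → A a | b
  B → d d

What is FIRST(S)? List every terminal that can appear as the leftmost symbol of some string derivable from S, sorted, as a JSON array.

FIRST sets, iterate to fixpoint:
[1]
  A via A→b: +{b}
  B via B→d d: +{d}
  S via S→A: +{b}
  S via S→a B: +{a}
  S via S→c a: +{c}
  FIRST[S]={a,b,c}  FIRST[A]={b}  FIRST[B]={d}
[2] done
  FIRST[S]={a,b,c}  FIRST[A]={b}  FIRST[B]={d}

FIRST(S) = ["a", "b", "c"]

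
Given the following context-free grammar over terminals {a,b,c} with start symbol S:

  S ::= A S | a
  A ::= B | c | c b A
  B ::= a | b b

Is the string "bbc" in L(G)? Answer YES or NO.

CNF form of G:
  S -> A S | a
  A -> T0 T0 | T1 X2 | a | c
  B -> T0 T0 | a
  T0 -> b
  T1 -> c
  X2 -> T0 A

CYK fill:
  [0..0]={T0}  "b"  orig:{}
  [1..1]={T0}  "b"  orig:{}
  [2..2]={A,T1}  "c"  orig:{A}
  [0..1]={A,B}  "bb"
  [1..2]={X2}  "bc"  orig:{}
  [0..2]=∅  "bbc"

S ∉ T[0,2] ⇒ NO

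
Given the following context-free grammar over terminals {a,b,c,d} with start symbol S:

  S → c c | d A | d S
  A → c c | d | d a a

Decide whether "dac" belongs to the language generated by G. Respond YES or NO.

CNF form of G:
  S -> T0 T0 | T1 A | T1 S
  A -> T0 T0 | T1 X3 | d
  T0 -> c
  T1 -> d
  T2 -> a
  X3 -> T2 T2

Fill CYK table bottom-up:
  [0..0]={A,T1}  "d"  orig:{A}
  [1..1]={T2}  "a"  orig:{}
  [2..2]={T0}  "c"  orig:{}
  [0..1]=∅  "da"
  [1..2]=∅  "ac"
  [0..2]=∅  "dac"

S ∉ T[0,2] ⇒ NO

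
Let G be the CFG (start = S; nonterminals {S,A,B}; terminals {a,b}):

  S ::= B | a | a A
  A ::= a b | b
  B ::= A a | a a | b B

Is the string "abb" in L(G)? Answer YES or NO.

CNF form of G:
  S -> A T0 | T0 A | T0 T0 | T1 B | a
  A -> T0 T1 | b
  B -> A T0 | T0 T0 | T1 B
  T0 -> a
  T1 -> b

CYK fill:
  [0..0]={S,T0}  "a"  orig:{S}
  [1..1]={A,T1}  "b"  orig:{A}
  [2..2]={A,T1}  "b"  orig:{A}
  [0..1]={A,S}  "ab"
  [1..2]=∅  "bb"
  [0..2]=∅  "abb"

S ∉ T[0,2] ⇒ NO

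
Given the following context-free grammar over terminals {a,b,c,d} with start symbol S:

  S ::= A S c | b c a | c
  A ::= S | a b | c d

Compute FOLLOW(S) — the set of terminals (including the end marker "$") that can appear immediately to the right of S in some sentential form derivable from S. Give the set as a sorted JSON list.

FIRST iteration:
pass 1:
  A via A→a b: +{a}
  A via A→c d: +{c}
  S via S→A S c: +{a,c}
  S via S→b c a: +{b}
  S: {a,b,c}  A: {a,c}
pass 2:
  A via A→S: +{b}
  S: {a,b,c}  A: {a,b,c}
pass 3: — fixpoint
  S: {a,b,c}  A: {a,b,c}

FOLLOW sets:
initialize: $ ∈ FOLLOW(S)
round 1:
  S→A S c: FOLLOW(A) ⊇ FIRST(S) = {a,b,c}; new: +{a,b,c}
  S→A S c: FOLLOW(S) ⊇ FIRST(c) = {c}; new: +{c}
  FOLLOW[S]={$,c}  FOLLOW[A]={a,b,c}
round 2:
  A→S: FOLLOW(S) ⊇ FOLLOW(A) ⊇ {a,b,c}; new: +{a,b}
  FOLLOW[S]={$,a,b,c}  FOLLOW[A]={a,b,c}
round 3: done
  FOLLOW[S]={$,a,b,c}  FOLLOW[A]={a,b,c}

FOLLOW(S) = ["$", "a", "b", "c"]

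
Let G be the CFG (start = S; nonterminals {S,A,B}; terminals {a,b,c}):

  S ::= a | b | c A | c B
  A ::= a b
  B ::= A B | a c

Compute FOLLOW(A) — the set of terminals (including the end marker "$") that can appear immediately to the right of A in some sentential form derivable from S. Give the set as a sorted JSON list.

Compute FIRST by fixpoint:
iter 1:
  A via A→a b: +{a}
  B via B→A B: +{a}
  S via S→a: +{a}
  S via S→b: +{b}
  S via S→c A: +{c}
  S: {a,b,c}  A: {a}  B: {a}
iter 2: (no change)
  S: {a,b,c}  A: {a}  B: {a}

FOLLOW iteration:
seed FOLLOW(S) with $
iter 1:
  B→A B: FOLLOW(A) ⊇ FIRST(B) = {a}; new: +{a}
  S→c A: FOLLOW(A) ⊇ FOLLOW(S) ⊇ {$}; new: +{$}
  S→c B: FOLLOW(B) ⊇ FOLLOW(S) ⊇ {$}; new: +{$}
  S: {$}  A: {$,a}  B: {$}
iter 2: — fixpoint
  S: {$}  A: {$,a}  B: {$}

FOLLOW(A) = ["$", "a"]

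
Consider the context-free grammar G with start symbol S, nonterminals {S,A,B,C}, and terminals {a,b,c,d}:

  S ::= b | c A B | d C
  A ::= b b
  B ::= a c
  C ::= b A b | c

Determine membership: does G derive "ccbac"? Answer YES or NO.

CNF form of G:
  S -> T2 X5 | T3 C | b
  A -> T0 T0
  B -> T1 T2
  C -> T0 X4 | c
  T0 -> b
  T1 -> a
  T2 -> c
  T3 -> d
  X4 -> A T0
  X5 -> A B

CYK fill:
  [0..0]={C,T2}  "c"  orig:{C}
  [1..1]={C,T2}  "c"  orig:{C}
  [2..2]={S,T0}  "b"  orig:{S}
  [3..3]={T1}  "a"  orig:{}
  [4..4]={C,T2}  "c"  orig:{C}
  [0..1]=∅  "cc"
  [1..2]=∅  "cb"
  [2..3]=∅  "ba"
  [3..4]={B}  "ac"
  [0..2]=∅  "ccb"
  [1..3]=∅  "cba"
  [2..4]=∅  "bac"
  [0..3]=∅  "ccba"
  [1..4]=∅  "cbac"
  [0..4]=∅  "ccbac"

S ∉ T[0,4] ⇒ NO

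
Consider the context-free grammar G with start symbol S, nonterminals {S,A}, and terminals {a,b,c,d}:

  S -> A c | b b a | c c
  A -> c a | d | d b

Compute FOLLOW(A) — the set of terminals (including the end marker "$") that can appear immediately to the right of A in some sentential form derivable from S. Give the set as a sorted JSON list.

FIRST sets, iterate to fixpoint:
round 1:
  A via A→c a: +{c}
  A via A→d: +{d}
  S via S→A c: +{c,d}
  S via S→b b a: +{b}
  FIRST(S)={b,c,d}  FIRST(A)={c,d}
round 2: (no change)
  FIRST(S)={b,c,d}  FIRST(A)={c,d}

FOLLOW sets:
FOLLOW(S) := {$}
round 1:
  S→A c: FOLLOW(A) ⊇ FIRST(c) = {c}; new: +{c}
  S: {$}  A: {c}
round 2: — fixpoint
  S: {$}  A: {c}

FOLLOW(A) = ["c"]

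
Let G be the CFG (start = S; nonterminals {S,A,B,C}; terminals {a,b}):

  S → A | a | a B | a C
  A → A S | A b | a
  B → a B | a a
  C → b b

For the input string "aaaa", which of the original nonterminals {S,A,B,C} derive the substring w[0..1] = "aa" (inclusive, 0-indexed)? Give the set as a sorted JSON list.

Convert to CNF:
  S -> A S | A T0 | T1 B | T1 C | a
  A -> A S | A T0 | a
  B -> T1 B | T1 T1
  C -> T0 T0
  T0 -> b
  T1 -> a

CYK table (by increasing span) — only the sub-triangle for w[0..1]:
  T[0,0] 'a' = {A,S,T1}  orig:{A,S}
  T[1,1] 'a' = {A,S,T1}  orig:{A,S}
  T[0,1] 'aa' = {A,B,S}

Original NTs in T[0,1] deriving "aa": ["A", "B", "S"]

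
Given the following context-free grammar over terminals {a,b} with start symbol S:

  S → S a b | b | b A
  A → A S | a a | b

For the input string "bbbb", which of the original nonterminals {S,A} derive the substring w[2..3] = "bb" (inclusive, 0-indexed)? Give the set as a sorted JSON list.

Convert to CNF:
  S -> S X2 | T1 A | b
  A -> A S | T0 T0 | b
  T0 -> a
  T1 -> b
  X2 -> T0 T1

CYK table (by increasing span) — only the sub-triangle for w[2..3]:
  [2..2]={A,S,T1}  "b"  orig:{A,S}
  [3..3]={A,S,T1}  "b"  orig:{A,S}
  [2..3]={A,S}  "bb"

Original NTs in T[2,3] deriving "bb": ["A", "S"]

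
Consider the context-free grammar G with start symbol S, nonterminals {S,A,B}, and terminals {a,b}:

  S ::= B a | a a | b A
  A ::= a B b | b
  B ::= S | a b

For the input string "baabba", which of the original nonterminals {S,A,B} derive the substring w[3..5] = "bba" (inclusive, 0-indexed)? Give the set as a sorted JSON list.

Convert to CNF:
  S -> B T0 | T0 T0 | T1 A
  A -> T0 X2 | b
  B -> B T0 | T0 T0 | T0 T1 | T1 A
  T0 -> a
  T1 -> b
  X2 -> B T1

CYK table (by increasing span), restricted to cells inside w[3..5]:
  T[3,3] 'b' = {A,T1}  orig:{A}
  T[4,4] 'b' = {A,T1}  orig:{A}
  T[5,5] 'a' = {T0}  orig:{}
  T[3,4] 'bb' = {B,S}
  T[4,5] 'ba' = ∅
  T[3,5] 'bba' = {B,S}

Original NTs in T[3,5] deriving "bba": ["B", "S"]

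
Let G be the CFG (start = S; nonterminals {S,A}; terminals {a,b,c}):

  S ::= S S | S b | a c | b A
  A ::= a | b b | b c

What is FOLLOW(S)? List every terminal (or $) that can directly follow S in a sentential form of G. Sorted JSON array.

Compute FIRST by fixpoint:
pass 1:
  A via A→a: +{a}
  A via A→b b: +{b}
  S via S→a c: +{a}
  S via S→b A: +{b}
  FIRST[S]={a,b}  FIRST[A]={a,b}
pass 2: (no change)
  FIRST[S]={a,b}  FIRST[A]={a,b}

FOLLOW sets:
FOLLOW(S) := {$}
round 1:
  S→S S: FOLLOW(S) ⊇ FIRST(S) = {a,b}; new: +{a,b}
  S→b A: FOLLOW(A) ⊇ FOLLOW(S) ⊇ {$,a,b}; new: +{$,a,b}
  S: {$,a,b}  A: {$,a,b}
round 2: — fixpoint
  S: {$,a,b}  A: {$,a,b}

FOLLOW(S) = ["$", "a", "b"]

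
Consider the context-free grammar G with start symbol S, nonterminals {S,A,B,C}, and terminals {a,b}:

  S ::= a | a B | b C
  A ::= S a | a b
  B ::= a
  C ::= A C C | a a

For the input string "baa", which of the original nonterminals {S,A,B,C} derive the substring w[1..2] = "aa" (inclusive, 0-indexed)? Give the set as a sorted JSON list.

Convert to CNF:
  S -> T0 B | T1 C | a
  A -> S T0 | T0 T1
  B -> a
  C -> A X2 | T0 T0
  T0 -> a
  T1 -> b
  X2 -> C C

CYK fill, restricted to cells inside w[1..2]:
  T[1,1] 'a' = {B,S,T0}  orig:{B,S}
  T[2,2] 'a' = {B,S,T0}  orig:{B,S}
  T[1,2] 'aa' = {A,C,S}

Original NTs in T[1,2] deriving "aa": ["A", "C", "S"]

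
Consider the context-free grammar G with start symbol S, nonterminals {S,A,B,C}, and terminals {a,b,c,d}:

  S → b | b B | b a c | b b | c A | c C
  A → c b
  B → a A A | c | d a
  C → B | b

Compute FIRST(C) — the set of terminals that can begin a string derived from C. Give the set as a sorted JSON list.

FIRST iteration:
round 1:
  A via A→c b: +{c}
  B via B→a A A: +{a}
  B via B→c: +{c}
  B via B→d a: +{d}
  C via C→B: +{a,c,d}
  C via C→b: +{b}
  S via S→b: +{b}
  S via S→c A: +{c}
  S: {b,c}  A: {c}  B: {a,c,d}  C: {a,b,c,d}
round 2: — fixpoint
  S: {b,c}  A: {c}  B: {a,c,d}  C: {a,b,c,d}

FIRST(C) = ["a", "b", "c", "d"]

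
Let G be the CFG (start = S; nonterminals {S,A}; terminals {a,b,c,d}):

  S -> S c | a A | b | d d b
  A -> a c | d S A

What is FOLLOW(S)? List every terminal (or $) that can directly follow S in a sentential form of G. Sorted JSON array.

FIRST iteration:
round 1:
  A via A→a c: +{a}
  A via A→d S A: +{d}
  S via S→a A: +{a}
  S via S→b: +{b}
  S via S→d d b: +{d}
  FIRST[S]={a,b,d}  FIRST[A]={a,d}
round 2: — fixpoint
  FIRST[S]={a,b,d}  FIRST[A]={a,d}

FOLLOW sets:
initialize: $ ∈ FOLLOW(S)
pass 1:
  A→d S A: FOLLOW(S) ⊇ FIRST(A) = {a,d}; new: +{a,d}
  S→S c: FOLLOW(S) ⊇ FIRST(c) = {c}; new: +{c}
  S→a A: FOLLOW(A) ⊇ FOLLOW(S) ⊇ {$,a,c,d}; new: +{$,a,c,d}
  FOLLOW(S)={$,a,c,d}  FOLLOW(A)={$,a,c,d}
pass 2: — fixpoint
  FOLLOW(S)={$,a,c,d}  FOLLOW(A)={$,a,c,d}

FOLLOW(S) = ["$", "a", "c", "d"]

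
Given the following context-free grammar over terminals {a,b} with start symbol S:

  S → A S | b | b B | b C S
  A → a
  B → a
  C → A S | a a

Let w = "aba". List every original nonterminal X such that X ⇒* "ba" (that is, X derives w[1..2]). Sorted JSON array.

CNF form of G:
  S -> A S | T1 B | T1 X2 | b
  A -> a
  B -> a
  C -> A S | T0 T0
  T0 -> a
  T1 -> b
  X2 -> C S

Fill CYK table bottom-up (cells [i..j] with 1 ≤ i ≤ j ≤ 2 only):
  cell(1,1) b: {S,T1}  orig:{S}
  cell(2,2) a: {A,B,T0}  orig:{A,B}
  cell(1,2) ba: {S}

Original NTs in T[1,2] deriving "ba": ["S"]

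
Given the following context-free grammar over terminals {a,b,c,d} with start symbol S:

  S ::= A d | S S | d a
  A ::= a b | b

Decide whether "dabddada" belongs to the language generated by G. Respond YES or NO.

CNF form of G:
  S -> A T2 | S S | T2 T0
  A -> T0 T1 | b
  T0 -> a
  T1 -> b
  T2 -> d

Fill CYK table bottom-up:
  T[0,0] 'd' = {T2}  orig:{}
  T[1,1] 'a' = {T0}  orig:{}
  T[2,2] 'b' = {A,T1}  orig:{A}
  T[3,3] 'd' = {T2}  orig:{}
  T[4,4] 'd' = {T2}  orig:{}
  T[5,5] 'a' = {T0}  orig:{}
  T[6,6] 'd' = {T2}  orig:{}
  T[7,7] 'a' = {T0}  orig:{}
  T[0,1] 'da' = {S}
  T[1,2] 'ab' = {A}
  T[2,3] 'bd' = {S}
  T[3,4] 'dd' = ∅
  T[4,5] 'da' = {S}
  T[5,6] 'ad' = ∅
  T[6,7] 'da' = {S}
  T[0,2] 'dab' = ∅
  T[1,3] 'abd' = {S}
  T[2,4] 'bdd' = ∅
  T[3,5] 'dda' = ∅
  T[4,6] 'dad' = ∅
  T[5,7] 'ada' = ∅
  T[0,3] 'dabd' = {S}
  T[1,4] 'abdd' = ∅
  T[2,5] 'bdda' = {S}
  T[3,6] 'ddad' = ∅
  T[4,7] 'dada' = {S}
  T[0,4] 'dabdd' = ∅
  T[1,5] 'abdda' = {S}
  T[2,6] 'bddad' = ∅
  T[3,7] 'ddada' = ∅
  T[0,5] 'dabdda' = {S}
  T[1,6] 'abddad' = ∅
  T[2,7] 'bddada' = {S}
  T[0,6] 'dabddad' = ∅
  T[1,7] 'abddada' = {S}
  T[0,7] 'dabddada' = {S}

S ∈ T[0,7] ⇒ YES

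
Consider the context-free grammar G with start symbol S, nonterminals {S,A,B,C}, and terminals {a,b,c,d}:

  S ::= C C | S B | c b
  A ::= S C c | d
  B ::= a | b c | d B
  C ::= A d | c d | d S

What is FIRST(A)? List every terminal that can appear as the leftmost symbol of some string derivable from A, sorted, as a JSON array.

FIRST sets, iterate to fixpoint:
round 1:
  A via A→d: +{d}
  B via B→a: +{a}
  B via B→b c: +{b}
  B via B→d B: +{d}
  C via C→A d: +{d}
  C via C→c d: +{c}
  S via S→C C: +{c,d}
  FIRST(S)={c,d}  FIRST(A)={d}  FIRST(B)={a,b,d}  FIRST(C)={c,d}
round 2:
  A via A→S C c: +{c}
  FIRST(S)={c,d}  FIRST(A)={c,d}  FIRST(B)={a,b,d}  FIRST(C)={c,d}
round 3: (stable)
  FIRST(S)={c,d}  FIRST(A)={c,d}  FIRST(B)={a,b,d}  FIRST(C)={c,d}

FIRST(A) = ["c", "d"]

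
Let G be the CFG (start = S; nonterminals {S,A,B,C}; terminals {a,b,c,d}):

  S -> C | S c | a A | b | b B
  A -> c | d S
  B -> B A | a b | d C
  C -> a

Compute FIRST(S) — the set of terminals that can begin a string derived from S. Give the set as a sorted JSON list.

Compute FIRST by fixpoint:
[1]
  A via A→c: +{c}
  A via A→d S: +{d}
  B via B→a b: +{a}
  B via B→d C: +{d}
  C via C→a: +{a}
  S via S→C: +{a}
  S via S→b: +{b}
  FIRST(S)={a,b}  FIRST(A)={c,d}  FIRST(B)={a,d}  FIRST(C)={a}
[2] done
  FIRST(S)={a,b}  FIRST(A)={c,d}  FIRST(B)={a,d}  FIRST(C)={a}

FIRST(S) = ["a", "b"]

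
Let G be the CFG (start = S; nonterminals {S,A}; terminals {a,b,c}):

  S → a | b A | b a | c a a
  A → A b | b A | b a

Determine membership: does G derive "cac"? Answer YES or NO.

CNF form of G:
  S -> T0 A | T0 T1 | T2 X3 | a
  A -> A T0 | T0 A | T0 T1
  T0 -> b
  T1 -> a
  T2 -> c
  X3 -> T1 T1

CYK fill:
  cell(0,0) c: {T2}  orig:{}
  cell(1,1) a: {S,T1}  orig:{S}
  cell(2,2) c: {T2}  orig:{}
  cell(0,1) ca: ∅
  cell(1,2) ac: ∅
  cell(0,2) cac: ∅

S ∉ T[0,2] ⇒ NO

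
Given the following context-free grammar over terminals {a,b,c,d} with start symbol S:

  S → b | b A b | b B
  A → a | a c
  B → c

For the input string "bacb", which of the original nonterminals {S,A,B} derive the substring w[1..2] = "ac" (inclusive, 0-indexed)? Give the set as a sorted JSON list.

CNF form of G:
  S -> T2 B | T2 X3 | b
  A -> T0 T1 | a
  B -> c
  T0 -> a
  T1 -> c
  T2 -> b
  X3 -> A T2

CYK table (by increasing span) — only the sub-triangle for w[1..2]:
  cell(1,1) a: {A,T0}  orig:{A}
  cell(2,2) c: {B,T1}  orig:{B}
  cell(1,2) ac: {A}

Original NTs in T[1,2] deriving "ac": ["A"]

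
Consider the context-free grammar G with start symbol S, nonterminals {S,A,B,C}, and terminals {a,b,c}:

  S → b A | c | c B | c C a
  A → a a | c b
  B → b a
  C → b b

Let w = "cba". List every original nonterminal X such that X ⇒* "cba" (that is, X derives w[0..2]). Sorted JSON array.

Convert to CNF:
  S -> T1 B | T1 X3 | T2 A | c
  A -> T0 T0 | T1 T2
  B -> T2 T0
  C -> T2 T2
  T0 -> a
  T1 -> c
  T2 -> b
  X3 -> C T0

CYK table (by increasing span), restricted to cells inside w[0..2]:
  T[0,0] 'c' = {S,T1}  orig:{S}
  T[1,1] 'b' = {T2}  orig:{}
  T[2,2] 'a' = {T0}  orig:{}
  T[0,1] 'cb' = {A}
  T[1,2] 'ba' = {B}
  T[0,2] 'cba' = {S}

Original NTs in T[0,2] deriving "cba": ["S"]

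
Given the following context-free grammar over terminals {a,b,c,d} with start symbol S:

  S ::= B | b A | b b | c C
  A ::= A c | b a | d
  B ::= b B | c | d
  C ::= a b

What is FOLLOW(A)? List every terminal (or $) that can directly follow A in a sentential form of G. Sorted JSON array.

FIRST sets, iterate to fixpoint:
pass 1:
  A via A→b a: +{b}
  A via A→d: +{d}
  B via B→b B: +{b}
  B via B→c: +{c}
  B via B→d: +{d}
  C via C→a b: +{a}
  S via S→B: +{b,c,d}
  S: {b,c,d}  A: {b,d}  B: {b,c,d}  C: {a}
pass 2: (stable)
  S: {b,c,d}  A: {b,d}  B: {b,c,d}  C: {a}

FOLLOW iteration:
FOLLOW(S) := {$}
pass 1:
  A→A c: FOLLOW(A) ⊇ FIRST(c) = {c}; new: +{c}
  S→B: FOLLOW(B) ⊇ FOLLOW(S) ⊇ {$}; new: +{$}
  S→b A: FOLLOW(A) ⊇ FOLLOW(S) ⊇ {$}; new: +{$}
  S→c C: FOLLOW(C) ⊇ FOLLOW(S) ⊇ {$}; new: +{$}
  FOLLOW(S)={$}  FOLLOW(A)={$,c}  FOLLOW(B)={$}  FOLLOW(C)={$}
pass 2: (stable)
  FOLLOW(S)={$}  FOLLOW(A)={$,c}  FOLLOW(B)={$}  FOLLOW(C)={$}

FOLLOW(A) = ["$", "c"]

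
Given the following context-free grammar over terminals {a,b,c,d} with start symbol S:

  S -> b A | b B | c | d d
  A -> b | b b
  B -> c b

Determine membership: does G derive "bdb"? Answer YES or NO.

Convert to CNF:
  S -> T0 A | T0 B | T2 T2 | c
  A -> T0 T0 | b
  B -> T1 T0
  T0 -> b
  T1 -> c
  T2 -> d

Fill CYK table bottom-up:
  T[0,0] 'b' = {A,T0}  orig:{A}
  T[1,1] 'd' = {T2}  orig:{}
  T[2,2] 'b' = {A,T0}  orig:{A}
  T[0,1] 'bd' = ∅
  T[1,2] 'db' = ∅
  T[0,2] 'bdb' = ∅

S ∉ T[0,2] ⇒ NO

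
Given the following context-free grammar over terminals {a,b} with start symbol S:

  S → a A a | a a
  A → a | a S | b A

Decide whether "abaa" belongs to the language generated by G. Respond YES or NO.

Convert to CNF:
  S -> T0 T0 | T0 X2
  A -> T0 S | T1 A | a
  T0 -> a
  T1 -> b
  X2 -> A T0

Fill CYK table bottom-up:
  T[0,0] 'a' = {A,T0}  orig:{A}
  T[1,1] 'b' = {T1}  orig:{}
  T[2,2] 'a' = {A,T0}  orig:{A}
  T[3,3] 'a' = {A,T0}  orig:{A}
  T[0,1] 'ab' = ∅
  T[1,2] 'ba' = {A}
  T[2,3] 'aa' = {S,X2}  orig:{S}
  T[0,2] 'aba' = ∅
  T[1,3] 'baa' = {X2}  orig:{}
  T[0,3] 'abaa' = {S}

S ∈ T[0,3] ⇒ YES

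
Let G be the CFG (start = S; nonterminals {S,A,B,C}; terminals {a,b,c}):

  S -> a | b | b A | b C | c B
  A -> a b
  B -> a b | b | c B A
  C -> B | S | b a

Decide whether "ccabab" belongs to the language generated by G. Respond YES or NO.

Convert to CNF:
  S -> T1 A | T1 C | T2 B | a | b
  A -> T0 T1
  B -> T0 T1 | T2 X3 | b
  C -> T0 T1 | T1 A | T1 C | T1 T0 | T2 B | T2 X4 | a | b
  T0 -> a
  T1 -> b
  T2 -> c
  X3 -> B A
  X4 -> B A

Fill CYK table bottom-up:
  [0..0]={T2}  "c"  orig:{}
  [1..1]={T2}  "c"  orig:{}
  [2..2]={C,S,T0}  "a"  orig:{C,S}
  [3..3]={B,C,S,T1}  "b"  orig:{B,C,S}
  [4..4]={C,S,T0}  "a"  orig:{C,S}
  [5..5]={B,C,S,T1}  "b"  orig:{B,C,S}
  [0..1]=∅  "cc"
  [1..2]=∅  "ca"
  [2..3]={A,B,C}  "ab"
  [3..4]={C,S}  "ba"
  [4..5]={A,B,C}  "ab"
  [0..2]=∅  "cca"
  [1..3]={C,S}  "cab"
  [2..4]=∅  "aba"
  [3..5]={C,S,X3,X4}  "bab"  orig:{C,S}
  [0..3]=∅  "ccab"
  [1..4]=∅  "caba"
  [2..5]={X3,X4}  "abab"  orig:{}
  [0..4]=∅  "ccaba"
  [1..5]={B,C}  "cabab"
  [0..5]={C,S}  "ccabab"

S ∈ T[0,5] ⇒ YES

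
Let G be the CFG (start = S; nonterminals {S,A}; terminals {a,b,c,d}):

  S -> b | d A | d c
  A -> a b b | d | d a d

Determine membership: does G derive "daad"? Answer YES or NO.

Convert to CNF:
  S -> T2 A | T2 T3 | b
  A -> T0 X4 | T2 X5 | d
  T0 -> a
  T1 -> b
  T2 -> d
  T3 -> c
  X4 -> T1 T1
  X5 -> T0 T2

CYK table (by increasing span):
  T[0,0] 'd' = {A,T2}  orig:{A}
  T[1,1] 'a' = {T0}  orig:{}
  T[2,2] 'a' = {T0}  orig:{}
  T[3,3] 'd' = {A,T2}  orig:{A}
  T[0,1] 'da' = ∅
  T[1,2] 'aa' = ∅
  T[2,3] 'ad' = {X5}  orig:{}
  T[0,2] 'daa' = ∅
  T[1,3] 'aad' = ∅
  T[0,3] 'daad' = ∅

S ∉ T[0,3] ⇒ NO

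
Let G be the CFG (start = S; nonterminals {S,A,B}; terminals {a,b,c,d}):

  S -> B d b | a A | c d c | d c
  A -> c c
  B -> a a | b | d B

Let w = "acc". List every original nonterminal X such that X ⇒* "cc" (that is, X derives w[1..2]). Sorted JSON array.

Convert to CNF:
  S -> B X4 | T0 X5 | T1 A | T2 T0
  A -> T0 T0
  B -> T1 T1 | T2 B | b
  T0 -> c
  T1 -> a
  T2 -> d
  T3 -> b
  X4 -> T2 T3
  X5 -> T2 T0

CYK fill, restricted to cells inside w[1..2]:
  T[1,1] 'c' = {T0}  orig:{}
  T[2,2] 'c' = {T0}  orig:{}
  T[1,2] 'cc' = {A}

Original NTs in T[1,2] deriving "cc": ["A"]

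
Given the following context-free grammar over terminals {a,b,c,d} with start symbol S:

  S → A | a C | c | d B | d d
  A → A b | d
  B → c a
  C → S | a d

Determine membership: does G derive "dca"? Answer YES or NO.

Convert to CNF:
  S -> A T0 | T2 C | T3 B | T3 T3 | c | d
  A -> A T0 | d
  B -> T1 T2
  C -> A T0 | T2 C | T2 T3 | T3 B | T3 T3 | c | d
  T0 -> b
  T1 -> c
  T2 -> a
  T3 -> d

CYK table (by increasing span):
  T[0,0] 'd' = {A,C,S,T3}  orig:{A,C,S}
  T[1,1] 'c' = {C,S,T1}  orig:{C,S}
  T[2,2] 'a' = {T2}  orig:{}
  T[0,1] 'dc' = ∅
  T[1,2] 'ca' = {B}
  T[0,2] 'dca' = {C,S}

S ∈ T[0,2] ⇒ YES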